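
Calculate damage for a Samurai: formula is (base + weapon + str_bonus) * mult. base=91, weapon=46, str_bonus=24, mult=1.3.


Sum base + weapon + str = 91 + 46 + 24 = 161
Multiply by 1.3:
161 * 1.3 = 209.3

209.3 damage


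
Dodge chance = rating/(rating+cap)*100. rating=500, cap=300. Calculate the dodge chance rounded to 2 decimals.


dodge% = 500 / (500 + 300) * 100
= 500 / 800 * 100
= 0.625 * 100
= 62.50%

62.50%


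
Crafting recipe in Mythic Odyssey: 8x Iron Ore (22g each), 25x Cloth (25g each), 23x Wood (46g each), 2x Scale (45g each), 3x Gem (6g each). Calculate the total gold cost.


Cost breakdown:
  Iron Ore: 8 * 22 = 176
  Cloth: 25 * 25 = 625
  Wood: 23 * 46 = 1058
  Scale: 2 * 45 = 90
  Gem: 3 * 6 = 18
Total = 176 + 625 + 1058 + 90 + 18 = 1967

1967 gold


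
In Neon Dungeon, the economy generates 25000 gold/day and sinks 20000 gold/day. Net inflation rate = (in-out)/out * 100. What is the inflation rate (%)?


Net gold = 25000 - 20000 = 5000
Inflation rate = net / sunk * 100 = 5000 / 20000 * 100
= 0.25 * 100
= 25.00%

25.00%


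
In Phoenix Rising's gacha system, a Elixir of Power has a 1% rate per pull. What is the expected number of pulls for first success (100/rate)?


Expected pulls for a geometric distribution = 1/p = 100 / rate%
= 100 / 1
= 100.0

100.0 pulls


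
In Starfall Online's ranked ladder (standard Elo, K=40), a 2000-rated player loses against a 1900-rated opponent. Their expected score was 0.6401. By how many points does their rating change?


Elo update: delta = K * (S - Ea), where S = 0 (loses)
S - Ea = 0 - 0.6401 = -0.6401
Rating change = 40 * -0.6401
= -25.60

-25.60 rating points


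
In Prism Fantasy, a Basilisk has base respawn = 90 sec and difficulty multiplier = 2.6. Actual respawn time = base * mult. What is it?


Respawn time = base * multiplier
= 90 * 2.6
= 234.0 seconds

234.0 seconds


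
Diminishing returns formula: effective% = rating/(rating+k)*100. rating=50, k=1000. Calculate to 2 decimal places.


effective% = rating / (rating + k) * 100
= 50 / (50 + 1000) * 100
= 50 / 1050 * 100
= 0.047619 * 100
= 4.76%

4.76%


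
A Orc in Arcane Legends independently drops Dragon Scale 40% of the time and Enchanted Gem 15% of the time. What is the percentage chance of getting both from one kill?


For independent events, P(both) = P(A) * P(B)
= 40% * 15%
= 600 / 100 %
= 6.0%

6.0%


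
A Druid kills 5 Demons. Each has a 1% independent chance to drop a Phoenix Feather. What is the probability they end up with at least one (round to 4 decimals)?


P(at least one) = 1 - P(none) = 1 - (1-p)^n
p = 1/100 = 0.01
1 - p = 0.99
(1 - p)^5 = 0.99^5 = 0.950990
P(at least one) = 1 - 0.950990 = 0.0490

0.0490


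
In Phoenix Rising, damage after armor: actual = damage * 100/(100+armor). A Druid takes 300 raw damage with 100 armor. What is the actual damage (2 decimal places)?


actual = 300 * 100 / (100 + 100)
= 300 * 100 / 200
= 30000 / 200
= 150.00

150.00 damage


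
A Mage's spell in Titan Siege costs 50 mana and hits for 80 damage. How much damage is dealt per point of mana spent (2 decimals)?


Efficiency = damage / mana
= 80 / 50
= 1.60

1.60 dmg/mana


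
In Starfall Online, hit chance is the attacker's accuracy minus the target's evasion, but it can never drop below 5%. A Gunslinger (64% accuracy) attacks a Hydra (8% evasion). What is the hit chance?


accuracy - evasion = 64 - 8 = 56
Apply floor: max(56, 5) = 56
Hit chance = 56%

56%


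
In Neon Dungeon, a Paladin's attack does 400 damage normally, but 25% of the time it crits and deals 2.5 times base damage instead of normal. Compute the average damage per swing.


E[dmg] = base * (1 + crit_chance * (crit_mult - 1))
cc as decimal = 25/100 = 0.25
cm - 1 = 2.5 - 1 = 1.5
Bonus factor = 0.25 * 1.5 = 0.375
Total multiplier = 1 + 0.375 = 1.375
Expected damage = 400 * 1.375 = 550.00

550.00 damage


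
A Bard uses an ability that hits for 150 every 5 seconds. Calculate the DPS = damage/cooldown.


DPS = damage / cooldown
= 150 / 5
= 30.00

30.00 DPS


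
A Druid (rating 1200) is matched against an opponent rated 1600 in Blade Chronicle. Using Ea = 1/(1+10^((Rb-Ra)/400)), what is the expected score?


Elo expected score: Ea = 1/(1 + 10^((Rb-Ra)/400))
Rb - Ra = 1600 - 1200 = 400
(Rb-Ra)/400 = 400/400 = 1.0
10^1.0 = 10.0
Ea = 1/(1 + 10.0) = 1/11.0 = 0.0909

0.0909


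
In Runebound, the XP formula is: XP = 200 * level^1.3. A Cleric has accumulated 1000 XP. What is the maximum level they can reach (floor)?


XP = 200 * level^1.3, so level = (XP / 200)^(1/1.3)
= (1000 / 200)^(1/1.3)
= 5.0^0.7692
= 3.4488
Floor: level = 3

level 3


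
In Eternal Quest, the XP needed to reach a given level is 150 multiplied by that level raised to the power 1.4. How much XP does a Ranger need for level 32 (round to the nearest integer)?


XP = 150 * level^1.4
Substitute level = 32:
XP = 150 * 32^1.4
= 150 * 128.0
= 19200

19200 XP


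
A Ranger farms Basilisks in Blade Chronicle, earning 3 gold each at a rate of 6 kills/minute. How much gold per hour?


Gold per minute = 3 * 6 = 18
Gold per hour = 18 * 60 = 1080

1080 gold/hour


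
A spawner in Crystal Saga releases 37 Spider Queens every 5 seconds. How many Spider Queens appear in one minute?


Spawns per minute = count * (60 / interval)
= 37 * (60 / 5)
= 37 * 12.0
= 444.0

444.0 per minute


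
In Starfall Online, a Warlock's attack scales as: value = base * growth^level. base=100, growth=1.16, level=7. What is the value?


value = base * growth^level
= 100 * 1.16^7
= 100 * 2.82622
= 282.62

282.62 attack


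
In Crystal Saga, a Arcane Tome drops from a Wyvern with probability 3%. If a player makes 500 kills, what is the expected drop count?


Expected drops = kills * (drop_rate / 100)
= 500 * (3 / 100)
= 500 * 0.03
= 15.0

15.0 drops


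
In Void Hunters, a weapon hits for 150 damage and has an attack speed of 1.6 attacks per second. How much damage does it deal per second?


DPS = damage * attack_speed
= 150 * 1.6
= 240.0

240.0 DPS


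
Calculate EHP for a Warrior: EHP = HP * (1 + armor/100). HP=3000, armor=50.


EHP = 3000 * (1 + 50/100)
= 3000 * (1 + 0.5)
= 3000 * 1.5
= 4500.0

4500.0 EHP


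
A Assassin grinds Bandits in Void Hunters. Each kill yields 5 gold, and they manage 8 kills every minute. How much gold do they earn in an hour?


Gold per minute = 5 * 8 = 40
Gold per hour = 40 * 60 = 2400

2400 gold/hour


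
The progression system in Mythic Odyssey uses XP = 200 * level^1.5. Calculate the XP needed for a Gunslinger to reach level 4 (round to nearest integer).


XP = 200 * level^1.5
Substitute level = 4:
XP = 200 * 4^1.5
= 200 * 8.0
= 1600

1600 XP


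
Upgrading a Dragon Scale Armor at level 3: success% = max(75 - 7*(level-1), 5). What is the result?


raw_rate = 75 - 7 * (3 - 1)
= 75 - 7 * 2
= 75 - 14
= 61
Apply floor: max(61, 5) = 61%

61%


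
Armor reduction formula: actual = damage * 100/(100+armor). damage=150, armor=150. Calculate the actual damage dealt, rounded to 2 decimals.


actual = 150 * 100 / (100 + 150)
= 150 * 100 / 250
= 15000 / 250
= 60.00

60.00 damage


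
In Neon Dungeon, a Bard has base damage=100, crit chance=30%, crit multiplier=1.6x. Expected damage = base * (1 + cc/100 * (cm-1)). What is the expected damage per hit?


E[dmg] = base * (1 + crit_chance * (crit_mult - 1))
cc as decimal = 30/100 = 0.3
cm - 1 = 1.6 - 1 = 0.6
Bonus factor = 0.3 * 0.6 = 0.18
Total multiplier = 1 + 0.18 = 1.18
Expected damage = 100 * 1.18 = 118.00

118.00 damage


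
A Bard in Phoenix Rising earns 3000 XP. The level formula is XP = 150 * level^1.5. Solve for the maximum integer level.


XP = 150 * level^1.5, so level = (XP / 150)^(1/1.5)
= (3000 / 150)^(1/1.5)
= 20.0^0.6667
= 7.3681
Floor: level = 7

level 7


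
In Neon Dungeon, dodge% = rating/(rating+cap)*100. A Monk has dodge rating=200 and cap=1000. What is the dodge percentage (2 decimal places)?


dodge% = 200 / (200 + 1000) * 100
= 200 / 1200 * 100
= 0.166667 * 100
= 16.67%

16.67%


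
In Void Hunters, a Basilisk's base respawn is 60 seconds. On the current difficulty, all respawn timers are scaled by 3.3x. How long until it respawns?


Respawn time = base * multiplier
= 60 * 3.3
= 198.0 seconds

198.0 seconds


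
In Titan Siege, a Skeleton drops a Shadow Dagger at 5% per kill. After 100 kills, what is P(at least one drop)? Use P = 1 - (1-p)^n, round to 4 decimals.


P(at least one) = 1 - P(none) = 1 - (1-p)^n
p = 5/100 = 0.05
1 - p = 0.95
(1 - p)^100 = 0.95^100 = 0.005921
P(at least one) = 1 - 0.005921 = 0.9941

0.9941


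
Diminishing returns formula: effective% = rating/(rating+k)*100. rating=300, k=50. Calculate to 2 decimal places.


effective% = rating / (rating + k) * 100
= 300 / (300 + 50) * 100
= 300 / 350 * 100
= 0.857143 * 100
= 85.71%

85.71%


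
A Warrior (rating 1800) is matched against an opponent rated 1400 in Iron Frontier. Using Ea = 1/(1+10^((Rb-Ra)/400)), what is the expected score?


Elo expected score: Ea = 1/(1 + 10^((Rb-Ra)/400))
Rb - Ra = 1400 - 1800 = -400
(Rb-Ra)/400 = -400/400 = -1.0
10^-1.0 = 0.1
Ea = 1/(1 + 0.1) = 1/1.1 = 0.9091

0.9091


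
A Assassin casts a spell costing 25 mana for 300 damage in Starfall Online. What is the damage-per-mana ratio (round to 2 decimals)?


Efficiency = damage / mana
= 300 / 25
= 12.00

12.00 dmg/mana


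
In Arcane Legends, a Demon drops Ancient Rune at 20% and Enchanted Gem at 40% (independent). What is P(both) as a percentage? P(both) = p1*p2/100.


For independent events, P(both) = P(A) * P(B)
= 20% * 40%
= 800 / 100 %
= 8.0%

8.0%


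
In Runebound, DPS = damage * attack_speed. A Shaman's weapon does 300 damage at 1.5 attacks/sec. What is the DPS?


DPS = damage * attack_speed
= 300 * 1.5
= 450.0

450.0 DPS


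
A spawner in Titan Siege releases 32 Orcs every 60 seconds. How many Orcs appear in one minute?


Spawns per minute = count * (60 / interval)
= 32 * (60 / 60)
= 32 * 1.0
= 32.0

32.0 per minute


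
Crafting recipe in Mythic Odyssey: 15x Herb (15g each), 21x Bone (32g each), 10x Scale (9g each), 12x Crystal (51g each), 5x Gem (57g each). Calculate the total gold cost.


Cost breakdown:
  Herb: 15 * 15 = 225
  Bone: 21 * 32 = 672
  Scale: 10 * 9 = 90
  Crystal: 12 * 51 = 612
  Gem: 5 * 57 = 285
Total = 225 + 672 + 90 + 612 + 285 = 1884

1884 gold


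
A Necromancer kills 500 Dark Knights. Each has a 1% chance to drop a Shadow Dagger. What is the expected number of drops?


Expected drops = kills * (drop_rate / 100)
= 500 * (1 / 100)
= 500 * 0.01
= 5.0

5.0 drops


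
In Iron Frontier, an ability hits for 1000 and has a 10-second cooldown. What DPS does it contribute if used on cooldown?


DPS = damage / cooldown
= 1000 / 10
= 100.00

100.00 DPS


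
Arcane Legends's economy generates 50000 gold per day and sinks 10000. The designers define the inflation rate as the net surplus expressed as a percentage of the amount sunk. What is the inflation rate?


Net gold = 50000 - 10000 = 40000
Inflation rate = net / sunk * 100 = 40000 / 10000 * 100
= 4.0 * 100
= 400.00%

400.00%


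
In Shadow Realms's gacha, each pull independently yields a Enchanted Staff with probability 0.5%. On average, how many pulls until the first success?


Expected pulls for a geometric distribution = 1/p = 100 / rate%
= 100 / 0.5
= 200.0

200.0 pulls


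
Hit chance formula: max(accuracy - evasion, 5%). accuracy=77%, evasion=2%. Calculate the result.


accuracy - evasion = 77 - 2 = 75
Apply floor: max(75, 5) = 75
Hit chance = 75%

75%


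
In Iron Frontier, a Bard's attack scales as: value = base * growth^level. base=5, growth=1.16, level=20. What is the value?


value = base * growth^level
= 5 * 1.16^20
= 5 * 19.460759
= 97.30

97.30 attack


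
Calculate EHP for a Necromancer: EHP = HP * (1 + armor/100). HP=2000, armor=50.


EHP = 2000 * (1 + 50/100)
= 2000 * (1 + 0.5)
= 2000 * 1.5
= 3000.0

3000.0 EHP


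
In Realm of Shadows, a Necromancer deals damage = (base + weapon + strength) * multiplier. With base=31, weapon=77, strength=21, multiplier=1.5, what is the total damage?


Sum base + weapon + str = 31 + 77 + 21 = 129
Multiply by 1.5:
129 * 1.5 = 193.5

193.5 damage


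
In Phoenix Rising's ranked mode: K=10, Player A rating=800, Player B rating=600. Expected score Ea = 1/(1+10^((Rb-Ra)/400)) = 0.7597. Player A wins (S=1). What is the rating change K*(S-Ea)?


Elo update: delta = K * (S - Ea), where S = 1 (wins)
S - Ea = 1 - 0.7597 = 0.2403
Rating change = 10 * 0.2403
= 2.40

2.40 rating points


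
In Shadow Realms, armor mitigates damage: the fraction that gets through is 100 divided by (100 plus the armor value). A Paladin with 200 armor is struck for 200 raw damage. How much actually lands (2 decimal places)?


actual = 200 * 100 / (100 + 200)
= 200 * 100 / 300
= 20000 / 300
= 66.67

66.67 damage


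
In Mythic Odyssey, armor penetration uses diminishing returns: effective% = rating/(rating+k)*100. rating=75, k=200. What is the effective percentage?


effective% = rating / (rating + k) * 100
= 75 / (75 + 200) * 100
= 75 / 275 * 100
= 0.272727 * 100
= 27.27%

27.27%


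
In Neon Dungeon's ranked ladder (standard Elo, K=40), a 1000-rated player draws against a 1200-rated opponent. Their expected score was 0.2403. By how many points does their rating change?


Elo update: delta = K * (S - Ea), where S = 0.5 (draws)
S - Ea = 0.5 - 0.2403 = 0.2597
Rating change = 40 * 0.2597
= 10.39

10.39 rating points


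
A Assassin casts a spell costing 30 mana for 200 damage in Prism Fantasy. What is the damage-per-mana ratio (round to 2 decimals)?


Efficiency = damage / mana
= 200 / 30
= 6.67

6.67 dmg/mana


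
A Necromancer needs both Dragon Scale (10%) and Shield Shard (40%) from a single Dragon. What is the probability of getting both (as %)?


For independent events, P(both) = P(A) * P(B)
= 10% * 40%
= 400 / 100 %
= 4.0%

4.0%


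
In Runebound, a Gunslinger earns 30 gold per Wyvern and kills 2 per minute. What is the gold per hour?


Gold per minute = 30 * 2 = 60
Gold per hour = 60 * 60 = 3600

3600 gold/hour


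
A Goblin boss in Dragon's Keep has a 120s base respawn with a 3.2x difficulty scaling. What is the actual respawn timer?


Respawn time = base * multiplier
= 120 * 3.2
= 384.0 seconds

384.0 seconds


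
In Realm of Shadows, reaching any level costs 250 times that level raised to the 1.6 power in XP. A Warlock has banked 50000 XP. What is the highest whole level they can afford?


XP = 250 * level^1.6, so level = (XP / 250)^(1/1.6)
= (50000 / 250)^(1/1.6)
= 200.0^0.625
= 27.4248
Floor: level = 27

level 27


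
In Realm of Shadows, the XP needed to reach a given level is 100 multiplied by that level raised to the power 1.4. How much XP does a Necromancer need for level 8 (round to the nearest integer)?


XP = 100 * level^1.4
Substitute level = 8:
XP = 100 * 8^1.4
= 100 * 18.3792
= 1838

1838 XP


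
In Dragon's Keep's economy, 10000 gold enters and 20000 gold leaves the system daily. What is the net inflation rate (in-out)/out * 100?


Net gold = 10000 - 20000 = -10000
Inflation rate = net / sunk * 100 = -10000 / 20000 * 100
= -0.5 * 100
= -50.00%

-50.00%


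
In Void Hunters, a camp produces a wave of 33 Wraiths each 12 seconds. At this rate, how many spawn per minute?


Spawns per minute = count * (60 / interval)
= 33 * (60 / 12)
= 33 * 5.0
= 165.0

165.0 per minute


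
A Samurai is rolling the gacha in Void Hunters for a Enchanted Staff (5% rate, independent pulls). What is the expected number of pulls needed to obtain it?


Expected pulls for a geometric distribution = 1/p = 100 / rate%
= 100 / 5
= 20.0

20.0 pulls


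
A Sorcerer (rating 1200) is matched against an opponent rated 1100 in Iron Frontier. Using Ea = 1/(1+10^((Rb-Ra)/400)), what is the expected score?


Elo expected score: Ea = 1/(1 + 10^((Rb-Ra)/400))
Rb - Ra = 1100 - 1200 = -100
(Rb-Ra)/400 = -100/400 = -0.25
10^-0.25 = 0.562341
Ea = 1/(1 + 0.562341) = 1/1.562341 = 0.6401

0.6401


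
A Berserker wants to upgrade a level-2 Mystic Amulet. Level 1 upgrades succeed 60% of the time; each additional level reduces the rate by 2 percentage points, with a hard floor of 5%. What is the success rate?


raw_rate = 60 - 2 * (2 - 1)
= 60 - 2 * 1
= 60 - 2
= 58
Apply floor: max(58, 5) = 58%

58%


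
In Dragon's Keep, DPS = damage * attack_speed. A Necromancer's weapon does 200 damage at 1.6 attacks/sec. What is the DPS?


DPS = damage * attack_speed
= 200 * 1.6
= 320.0

320.0 DPS


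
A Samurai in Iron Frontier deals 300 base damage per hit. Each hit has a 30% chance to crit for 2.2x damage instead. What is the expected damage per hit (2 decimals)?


E[dmg] = base * (1 + crit_chance * (crit_mult - 1))
cc as decimal = 30/100 = 0.3
cm - 1 = 2.2 - 1 = 1.2
Bonus factor = 0.3 * 1.2 = 0.36
Total multiplier = 1 + 0.36 = 1.36
Expected damage = 300 * 1.36 = 408.00

408.00 damage


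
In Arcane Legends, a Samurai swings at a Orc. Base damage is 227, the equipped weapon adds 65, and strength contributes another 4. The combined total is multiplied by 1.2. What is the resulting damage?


Sum base + weapon + str = 227 + 65 + 4 = 296
Multiply by 1.2:
296 * 1.2 = 355.2

355.2 damage


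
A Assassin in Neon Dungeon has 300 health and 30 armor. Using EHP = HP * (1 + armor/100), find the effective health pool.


EHP = 300 * (1 + 30/100)
= 300 * (1 + 0.3)
= 300 * 1.3
= 390.0

390.0 EHP


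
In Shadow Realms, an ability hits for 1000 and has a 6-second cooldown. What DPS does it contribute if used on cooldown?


DPS = damage / cooldown
= 1000 / 6
= 166.67

166.67 DPS


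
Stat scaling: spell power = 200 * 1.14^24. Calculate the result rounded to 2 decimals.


value = base * growth^level
= 200 * 1.14^24
= 200 * 23.212207
= 4642.44

4642.44 spell power


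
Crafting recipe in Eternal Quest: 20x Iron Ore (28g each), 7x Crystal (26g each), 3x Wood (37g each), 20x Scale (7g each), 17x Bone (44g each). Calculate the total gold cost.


Cost breakdown:
  Iron Ore: 20 * 28 = 560
  Crystal: 7 * 26 = 182
  Wood: 3 * 37 = 111
  Scale: 20 * 7 = 140
  Bone: 17 * 44 = 748
Total = 560 + 182 + 111 + 140 + 748 = 1741

1741 gold


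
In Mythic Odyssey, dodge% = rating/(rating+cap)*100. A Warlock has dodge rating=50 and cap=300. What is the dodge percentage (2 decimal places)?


dodge% = 50 / (50 + 300) * 100
= 50 / 350 * 100
= 0.142857 * 100
= 14.29%

14.29%


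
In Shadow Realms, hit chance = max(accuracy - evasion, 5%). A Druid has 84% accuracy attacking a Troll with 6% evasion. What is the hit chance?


accuracy - evasion = 84 - 6 = 78
Apply floor: max(78, 5) = 78
Hit chance = 78%

78%


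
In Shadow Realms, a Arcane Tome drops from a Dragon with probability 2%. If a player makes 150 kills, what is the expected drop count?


Expected drops = kills * (drop_rate / 100)
= 150 * (2 / 100)
= 150 * 0.02
= 3.0

3.0 drops


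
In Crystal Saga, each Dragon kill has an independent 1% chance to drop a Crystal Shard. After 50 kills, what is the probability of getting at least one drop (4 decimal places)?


P(at least one) = 1 - P(none) = 1 - (1-p)^n
p = 1/100 = 0.01
1 - p = 0.99
(1 - p)^50 = 0.99^50 = 0.605006
P(at least one) = 1 - 0.605006 = 0.3950

0.3950


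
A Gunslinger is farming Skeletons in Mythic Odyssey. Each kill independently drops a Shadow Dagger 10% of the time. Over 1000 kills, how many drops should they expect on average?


Expected drops = kills * (drop_rate / 100)
= 1000 * (10 / 100)
= 1000 * 0.1
= 100.0

100.0 drops


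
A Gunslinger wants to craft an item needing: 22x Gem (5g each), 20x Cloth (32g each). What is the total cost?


Cost breakdown:
  Gem: 22 * 5 = 110
  Cloth: 20 * 32 = 640
Total = 110 + 640 = 750

750 gold


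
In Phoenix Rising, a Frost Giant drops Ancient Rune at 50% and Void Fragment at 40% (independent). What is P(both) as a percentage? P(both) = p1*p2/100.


For independent events, P(both) = P(A) * P(B)
= 50% * 40%
= 2000 / 100 %
= 20.0%

20.0%


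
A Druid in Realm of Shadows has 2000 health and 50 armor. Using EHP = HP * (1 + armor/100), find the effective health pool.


EHP = 2000 * (1 + 50/100)
= 2000 * (1 + 0.5)
= 2000 * 1.5
= 3000.0

3000.0 EHP


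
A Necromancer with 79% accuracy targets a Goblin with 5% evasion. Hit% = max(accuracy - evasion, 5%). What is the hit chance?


accuracy - evasion = 79 - 5 = 74
Apply floor: max(74, 5) = 74
Hit chance = 74%

74%


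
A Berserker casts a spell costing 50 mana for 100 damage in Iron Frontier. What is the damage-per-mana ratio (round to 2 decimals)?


Efficiency = damage / mana
= 100 / 50
= 2.00

2.00 dmg/mana


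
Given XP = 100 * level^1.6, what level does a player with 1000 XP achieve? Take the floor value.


XP = 100 * level^1.6, so level = (XP / 100)^(1/1.6)
= (1000 / 100)^(1/1.6)
= 10.0^0.625
= 4.217
Floor: level = 4

level 4


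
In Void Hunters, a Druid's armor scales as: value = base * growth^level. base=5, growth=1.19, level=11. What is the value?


value = base * growth^level
= 5 * 1.19^11
= 5 * 6.776674
= 33.88

33.88 armor


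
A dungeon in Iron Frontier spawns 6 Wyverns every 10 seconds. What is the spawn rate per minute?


Spawns per minute = count * (60 / interval)
= 6 * (60 / 10)
= 6 * 6.0
= 36.0

36.0 per minute


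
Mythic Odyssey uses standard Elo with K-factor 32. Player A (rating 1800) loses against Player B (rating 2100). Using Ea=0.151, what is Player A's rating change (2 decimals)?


Elo update: delta = K * (S - Ea), where S = 0 (loses)
S - Ea = 0 - 0.151 = -0.151
Rating change = 32 * -0.151
= -4.83

-4.83 rating points


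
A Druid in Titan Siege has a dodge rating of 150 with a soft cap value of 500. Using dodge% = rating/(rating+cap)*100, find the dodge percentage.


dodge% = 150 / (150 + 500) * 100
= 150 / 650 * 100
= 0.230769 * 100
= 23.08%

23.08%


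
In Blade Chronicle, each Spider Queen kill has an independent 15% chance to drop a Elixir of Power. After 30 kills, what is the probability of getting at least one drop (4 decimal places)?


P(at least one) = 1 - P(none) = 1 - (1-p)^n
p = 15/100 = 0.15
1 - p = 0.85
(1 - p)^30 = 0.85^30 = 0.007631
P(at least one) = 1 - 0.007631 = 0.9924

0.9924


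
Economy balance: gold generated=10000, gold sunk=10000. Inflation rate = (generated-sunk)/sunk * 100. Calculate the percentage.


Net gold = 10000 - 10000 = 0
Inflation rate = net / sunk * 100 = 0 / 10000 * 100
= 0.0 * 100
= 0.00%

0.00%


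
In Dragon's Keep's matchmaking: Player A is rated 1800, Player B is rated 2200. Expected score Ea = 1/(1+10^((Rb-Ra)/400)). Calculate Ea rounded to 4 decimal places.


Elo expected score: Ea = 1/(1 + 10^((Rb-Ra)/400))
Rb - Ra = 2200 - 1800 = 400
(Rb-Ra)/400 = 400/400 = 1.0
10^1.0 = 10.0
Ea = 1/(1 + 10.0) = 1/11.0 = 0.0909

0.0909


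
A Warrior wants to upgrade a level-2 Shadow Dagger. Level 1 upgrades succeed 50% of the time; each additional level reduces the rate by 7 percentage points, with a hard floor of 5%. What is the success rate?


raw_rate = 50 - 7 * (2 - 1)
= 50 - 7 * 1
= 50 - 7
= 43
Apply floor: max(43, 5) = 43%

43%


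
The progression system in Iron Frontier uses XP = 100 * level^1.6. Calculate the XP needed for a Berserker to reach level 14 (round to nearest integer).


XP = 100 * level^1.6
Substitute level = 14:
XP = 100 * 14^1.6
= 100 * 68.2032
= 6820

6820 XP


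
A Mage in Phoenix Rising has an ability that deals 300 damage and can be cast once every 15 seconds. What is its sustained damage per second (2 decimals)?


DPS = damage / cooldown
= 300 / 15
= 20.00

20.00 DPS


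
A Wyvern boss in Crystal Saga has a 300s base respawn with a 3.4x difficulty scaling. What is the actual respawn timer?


Respawn time = base * multiplier
= 300 * 3.4
= 1020.0 seconds

1020.0 seconds


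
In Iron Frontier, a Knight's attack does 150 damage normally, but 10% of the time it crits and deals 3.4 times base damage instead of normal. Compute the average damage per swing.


E[dmg] = base * (1 + crit_chance * (crit_mult - 1))
cc as decimal = 10/100 = 0.1
cm - 1 = 3.4 - 1 = 2.4
Bonus factor = 0.1 * 2.4 = 0.24
Total multiplier = 1 + 0.24 = 1.24
Expected damage = 150 * 1.24 = 186.00

186.00 damage


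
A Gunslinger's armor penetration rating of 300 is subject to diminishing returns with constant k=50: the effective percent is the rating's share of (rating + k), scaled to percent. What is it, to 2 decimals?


effective% = rating / (rating + k) * 100
= 300 / (300 + 50) * 100
= 300 / 350 * 100
= 0.857143 * 100
= 85.71%

85.71%


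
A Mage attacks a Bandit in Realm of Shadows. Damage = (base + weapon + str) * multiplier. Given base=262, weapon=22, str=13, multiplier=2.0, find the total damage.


Sum base + weapon + str = 262 + 22 + 13 = 297
Multiply by 2.0:
297 * 2.0 = 594.0

594.0 damage


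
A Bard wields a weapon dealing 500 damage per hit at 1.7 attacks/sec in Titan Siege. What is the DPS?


DPS = damage * attack_speed
= 500 * 1.7
= 850.0

850.0 DPS


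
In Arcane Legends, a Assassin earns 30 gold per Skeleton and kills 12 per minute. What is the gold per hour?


Gold per minute = 30 * 12 = 360
Gold per hour = 360 * 60 = 21600

21600 gold/hour


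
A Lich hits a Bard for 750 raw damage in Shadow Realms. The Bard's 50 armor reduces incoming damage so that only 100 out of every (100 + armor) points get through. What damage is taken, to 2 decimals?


actual = 750 * 100 / (100 + 50)
= 750 * 100 / 150
= 75000 / 150
= 500.00

500.00 damage


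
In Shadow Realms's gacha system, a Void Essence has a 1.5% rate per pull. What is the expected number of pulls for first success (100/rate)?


Expected pulls for a geometric distribution = 1/p = 100 / rate%
= 100 / 1.5
= 66.67

66.67 pulls


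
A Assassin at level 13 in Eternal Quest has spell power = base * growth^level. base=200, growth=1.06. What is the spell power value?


value = base * growth^level
= 200 * 1.06^13
= 200 * 2.132928
= 426.59

426.59 spell power


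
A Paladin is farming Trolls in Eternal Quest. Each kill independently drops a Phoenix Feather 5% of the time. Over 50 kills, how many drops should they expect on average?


Expected drops = kills * (drop_rate / 100)
= 50 * (5 / 100)
= 50 * 0.05
= 2.5

2.5 drops


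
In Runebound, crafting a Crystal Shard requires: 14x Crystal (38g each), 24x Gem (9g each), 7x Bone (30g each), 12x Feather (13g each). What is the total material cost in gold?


Cost breakdown:
  Crystal: 14 * 38 = 532
  Gem: 24 * 9 = 216
  Bone: 7 * 30 = 210
  Feather: 12 * 13 = 156
Total = 532 + 216 + 210 + 156 = 1114

1114 gold


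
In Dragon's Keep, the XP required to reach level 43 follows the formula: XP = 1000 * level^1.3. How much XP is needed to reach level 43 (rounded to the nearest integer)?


XP = 1000 * level^1.3
Substitute level = 43:
XP = 1000 * 43^1.3
= 1000 * 132.8951
= 132895

132895 XP


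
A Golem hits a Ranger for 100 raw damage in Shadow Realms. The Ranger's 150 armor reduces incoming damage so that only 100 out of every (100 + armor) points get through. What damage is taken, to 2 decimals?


actual = 100 * 100 / (100 + 150)
= 100 * 100 / 250
= 10000 / 250
= 40.00

40.00 damage


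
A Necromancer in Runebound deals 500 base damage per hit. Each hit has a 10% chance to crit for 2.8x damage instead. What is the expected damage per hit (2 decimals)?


E[dmg] = base * (1 + crit_chance * (crit_mult - 1))
cc as decimal = 10/100 = 0.1
cm - 1 = 2.8 - 1 = 1.8
Bonus factor = 0.1 * 1.8 = 0.18
Total multiplier = 1 + 0.18 = 1.18
Expected damage = 500 * 1.18 = 590.00

590.00 damage


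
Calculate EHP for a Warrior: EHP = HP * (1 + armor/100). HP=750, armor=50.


EHP = 750 * (1 + 50/100)
= 750 * (1 + 0.5)
= 750 * 1.5
= 1125.0

1125.0 EHP


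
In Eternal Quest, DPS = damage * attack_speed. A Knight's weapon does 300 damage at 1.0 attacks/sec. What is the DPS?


DPS = damage * attack_speed
= 300 * 1.0
= 300.0

300.0 DPS


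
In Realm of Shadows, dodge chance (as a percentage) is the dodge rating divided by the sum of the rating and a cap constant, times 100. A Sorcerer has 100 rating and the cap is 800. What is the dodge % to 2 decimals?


dodge% = 100 / (100 + 800) * 100
= 100 / 900 * 100
= 0.111111 * 100
= 11.11%

11.11%


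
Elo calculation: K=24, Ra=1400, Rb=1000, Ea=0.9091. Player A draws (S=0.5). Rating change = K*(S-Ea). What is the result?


Elo update: delta = K * (S - Ea), where S = 0.5 (draws)
S - Ea = 0.5 - 0.9091 = -0.4091
Rating change = 24 * -0.4091
= -9.82

-9.82 rating points


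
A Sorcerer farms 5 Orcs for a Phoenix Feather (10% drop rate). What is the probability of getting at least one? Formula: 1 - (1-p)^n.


P(at least one) = 1 - P(none) = 1 - (1-p)^n
p = 10/100 = 0.1
1 - p = 0.9
(1 - p)^5 = 0.9^5 = 0.590490
P(at least one) = 1 - 0.590490 = 0.4095

0.4095


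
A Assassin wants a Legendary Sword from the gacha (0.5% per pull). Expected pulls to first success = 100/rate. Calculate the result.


Expected pulls for a geometric distribution = 1/p = 100 / rate%
= 100 / 0.5
= 200.0

200.0 pulls


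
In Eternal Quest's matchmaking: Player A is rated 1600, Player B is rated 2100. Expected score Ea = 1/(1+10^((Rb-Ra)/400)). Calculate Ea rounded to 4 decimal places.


Elo expected score: Ea = 1/(1 + 10^((Rb-Ra)/400))
Rb - Ra = 2100 - 1600 = 500
(Rb-Ra)/400 = 500/400 = 1.25
10^1.25 = 17.782794
Ea = 1/(1 + 17.782794) = 1/18.782794 = 0.0532

0.0532


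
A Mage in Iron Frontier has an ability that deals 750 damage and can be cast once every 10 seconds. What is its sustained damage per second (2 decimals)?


DPS = damage / cooldown
= 750 / 10
= 75.00

75.00 DPS


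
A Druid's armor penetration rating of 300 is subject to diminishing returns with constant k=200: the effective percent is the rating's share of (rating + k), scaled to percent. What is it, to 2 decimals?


effective% = rating / (rating + k) * 100
= 300 / (300 + 200) * 100
= 300 / 500 * 100
= 0.6 * 100
= 60.00%

60.00%


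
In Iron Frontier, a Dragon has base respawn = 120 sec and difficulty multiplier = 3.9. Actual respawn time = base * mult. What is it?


Respawn time = base * multiplier
= 120 * 3.9
= 468.0 seconds

468.0 seconds


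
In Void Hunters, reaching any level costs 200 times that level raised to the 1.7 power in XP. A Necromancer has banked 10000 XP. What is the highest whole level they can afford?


XP = 200 * level^1.7, so level = (XP / 200)^(1/1.7)
= (10000 / 200)^(1/1.7)
= 50.0^0.5882
= 9.9861
Floor: level = 9

level 9


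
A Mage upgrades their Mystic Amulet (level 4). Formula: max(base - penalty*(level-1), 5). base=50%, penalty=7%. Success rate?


raw_rate = 50 - 7 * (4 - 1)
= 50 - 7 * 3
= 50 - 21
= 29
Apply floor: max(29, 5) = 29%

29%


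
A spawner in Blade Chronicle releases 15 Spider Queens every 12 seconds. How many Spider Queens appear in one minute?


Spawns per minute = count * (60 / interval)
= 15 * (60 / 12)
= 15 * 5.0
= 75.0

75.0 per minute


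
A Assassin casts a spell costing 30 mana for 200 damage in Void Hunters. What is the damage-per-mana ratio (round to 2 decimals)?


Efficiency = damage / mana
= 200 / 30
= 6.67

6.67 dmg/mana


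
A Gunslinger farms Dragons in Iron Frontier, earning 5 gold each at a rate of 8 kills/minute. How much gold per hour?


Gold per minute = 5 * 8 = 40
Gold per hour = 40 * 60 = 2400

2400 gold/hour


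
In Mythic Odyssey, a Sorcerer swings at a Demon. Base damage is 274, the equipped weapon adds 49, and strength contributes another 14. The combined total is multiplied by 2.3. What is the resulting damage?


Sum base + weapon + str = 274 + 49 + 14 = 337
Multiply by 2.3:
337 * 2.3 = 775.1

775.1 damage


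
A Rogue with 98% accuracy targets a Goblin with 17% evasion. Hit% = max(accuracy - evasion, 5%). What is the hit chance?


accuracy - evasion = 98 - 17 = 81
Apply floor: max(81, 5) = 81
Hit chance = 81%

81%


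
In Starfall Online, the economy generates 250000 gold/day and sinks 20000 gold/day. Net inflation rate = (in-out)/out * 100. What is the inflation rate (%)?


Net gold = 250000 - 20000 = 230000
Inflation rate = net / sunk * 100 = 230000 / 20000 * 100
= 11.5 * 100
= 1150.00%

1150.00%


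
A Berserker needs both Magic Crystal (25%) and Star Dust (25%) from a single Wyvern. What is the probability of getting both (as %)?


For independent events, P(both) = P(A) * P(B)
= 25% * 25%
= 625 / 100 %
= 6.25%

6.25%


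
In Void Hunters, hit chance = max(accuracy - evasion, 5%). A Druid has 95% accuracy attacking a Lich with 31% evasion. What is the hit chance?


accuracy - evasion = 95 - 31 = 64
Apply floor: max(64, 5) = 64
Hit chance = 64%

64%


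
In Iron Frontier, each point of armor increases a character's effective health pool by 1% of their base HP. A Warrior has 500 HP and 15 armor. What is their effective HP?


EHP = 500 * (1 + 15/100)
= 500 * (1 + 0.15)
= 500 * 1.15
= 575.0

575.0 EHP


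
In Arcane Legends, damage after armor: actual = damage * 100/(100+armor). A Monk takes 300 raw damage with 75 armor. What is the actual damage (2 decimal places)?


actual = 300 * 100 / (100 + 75)
= 300 * 100 / 175
= 30000 / 175
= 171.43

171.43 damage


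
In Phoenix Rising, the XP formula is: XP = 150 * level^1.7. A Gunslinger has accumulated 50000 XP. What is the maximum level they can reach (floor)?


XP = 150 * level^1.7, so level = (XP / 150)^(1/1.7)
= (50000 / 150)^(1/1.7)
= 333.3333^0.5882
= 30.4822
Floor: level = 30

level 30


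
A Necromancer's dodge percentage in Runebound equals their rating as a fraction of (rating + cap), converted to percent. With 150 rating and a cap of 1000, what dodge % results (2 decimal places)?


dodge% = 150 / (150 + 1000) * 100
= 150 / 1150 * 100
= 0.130435 * 100
= 13.04%

13.04%


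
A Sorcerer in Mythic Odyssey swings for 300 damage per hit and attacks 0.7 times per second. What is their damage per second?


DPS = damage * attack_speed
= 300 * 0.7
= 210.0

210.0 DPS


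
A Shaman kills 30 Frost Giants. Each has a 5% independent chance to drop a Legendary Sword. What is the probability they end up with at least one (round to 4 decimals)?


P(at least one) = 1 - P(none) = 1 - (1-p)^n
p = 5/100 = 0.05
1 - p = 0.95
(1 - p)^30 = 0.95^30 = 0.214639
P(at least one) = 1 - 0.214639 = 0.7854

0.7854


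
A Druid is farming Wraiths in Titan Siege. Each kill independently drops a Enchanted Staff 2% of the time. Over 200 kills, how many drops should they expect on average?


Expected drops = kills * (drop_rate / 100)
= 200 * (2 / 100)
= 200 * 0.02
= 4.0

4.0 drops


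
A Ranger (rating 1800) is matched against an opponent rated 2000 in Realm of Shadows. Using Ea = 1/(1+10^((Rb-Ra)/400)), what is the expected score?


Elo expected score: Ea = 1/(1 + 10^((Rb-Ra)/400))
Rb - Ra = 2000 - 1800 = 200
(Rb-Ra)/400 = 200/400 = 0.5
10^0.5 = 3.162278
Ea = 1/(1 + 3.162278) = 1/4.162278 = 0.2403

0.2403


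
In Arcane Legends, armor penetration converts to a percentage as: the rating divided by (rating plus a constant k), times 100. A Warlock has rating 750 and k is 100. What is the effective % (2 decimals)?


effective% = rating / (rating + k) * 100
= 750 / (750 + 100) * 100
= 750 / 850 * 100
= 0.882353 * 100
= 88.24%

88.24%


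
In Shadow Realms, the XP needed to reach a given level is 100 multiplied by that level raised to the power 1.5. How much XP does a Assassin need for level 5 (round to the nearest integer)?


XP = 100 * level^1.5
Substitute level = 5:
XP = 100 * 5^1.5
= 100 * 11.1803
= 1118

1118 XP


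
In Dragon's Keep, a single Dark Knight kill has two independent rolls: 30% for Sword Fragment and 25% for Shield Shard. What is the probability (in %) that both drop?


For independent events, P(both) = P(A) * P(B)
= 30% * 25%
= 750 / 100 %
= 7.5%

7.5%


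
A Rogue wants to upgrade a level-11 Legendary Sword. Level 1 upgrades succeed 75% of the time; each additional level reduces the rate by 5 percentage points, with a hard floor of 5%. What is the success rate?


raw_rate = 75 - 5 * (11 - 1)
= 75 - 5 * 10
= 75 - 50
= 25
Apply floor: max(25, 5) = 25%

25%


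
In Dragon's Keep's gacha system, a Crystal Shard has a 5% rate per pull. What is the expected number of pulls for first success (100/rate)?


Expected pulls for a geometric distribution = 1/p = 100 / rate%
= 100 / 5
= 20.0

20.0 pulls


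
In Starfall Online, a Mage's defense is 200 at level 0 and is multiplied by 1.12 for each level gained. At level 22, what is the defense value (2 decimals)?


value = base * growth^level
= 200 * 1.12^22
= 200 * 12.10031
= 2420.06

2420.06 defense


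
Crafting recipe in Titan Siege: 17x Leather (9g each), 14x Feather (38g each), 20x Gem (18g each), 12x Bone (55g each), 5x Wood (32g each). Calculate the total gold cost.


Cost breakdown:
  Leather: 17 * 9 = 153
  Feather: 14 * 38 = 532
  Gem: 20 * 18 = 360
  Bone: 12 * 55 = 660
  Wood: 5 * 32 = 160
Total = 153 + 532 + 360 + 660 + 160 = 1865

1865 gold


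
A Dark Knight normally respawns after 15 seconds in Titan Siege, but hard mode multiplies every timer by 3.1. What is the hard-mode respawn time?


Respawn time = base * multiplier
= 15 * 3.1
= 46.5 seconds

46.5 seconds


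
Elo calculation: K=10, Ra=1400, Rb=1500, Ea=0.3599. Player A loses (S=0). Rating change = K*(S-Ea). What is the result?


Elo update: delta = K * (S - Ea), where S = 0 (loses)
S - Ea = 0 - 0.3599 = -0.3599
Rating change = 10 * -0.3599
= -3.60

-3.60 rating points


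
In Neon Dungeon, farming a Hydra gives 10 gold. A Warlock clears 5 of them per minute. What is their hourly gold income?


Gold per minute = 10 * 5 = 50
Gold per hour = 50 * 60 = 3000

3000 gold/hour


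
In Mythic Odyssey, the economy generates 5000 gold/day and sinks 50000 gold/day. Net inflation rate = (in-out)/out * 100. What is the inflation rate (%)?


Net gold = 5000 - 50000 = -45000
Inflation rate = net / sunk * 100 = -45000 / 50000 * 100
= -0.9 * 100
= -90.00%

-90.00%


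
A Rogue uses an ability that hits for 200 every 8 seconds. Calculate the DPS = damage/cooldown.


DPS = damage / cooldown
= 200 / 8
= 25.00

25.00 DPS


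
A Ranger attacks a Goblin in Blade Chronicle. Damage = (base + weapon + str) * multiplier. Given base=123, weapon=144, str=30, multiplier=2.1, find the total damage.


Sum base + weapon + str = 123 + 144 + 30 = 297
Multiply by 2.1:
297 * 2.1 = 623.7

623.7 damage


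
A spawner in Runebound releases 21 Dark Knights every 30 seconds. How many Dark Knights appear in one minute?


Spawns per minute = count * (60 / interval)
= 21 * (60 / 30)
= 21 * 2.0
= 42.0

42.0 per minute


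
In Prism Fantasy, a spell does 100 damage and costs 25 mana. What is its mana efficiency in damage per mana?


Efficiency = damage / mana
= 100 / 25
= 4.00

4.00 dmg/mana


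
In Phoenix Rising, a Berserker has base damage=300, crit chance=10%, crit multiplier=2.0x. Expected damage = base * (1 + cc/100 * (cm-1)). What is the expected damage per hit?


E[dmg] = base * (1 + crit_chance * (crit_mult - 1))
cc as decimal = 10/100 = 0.1
cm - 1 = 2.0 - 1 = 1.0
Bonus factor = 0.1 * 1.0 = 0.1
Total multiplier = 1 + 0.1 = 1.1
Expected damage = 300 * 1.1 = 330.00

330.00 damage


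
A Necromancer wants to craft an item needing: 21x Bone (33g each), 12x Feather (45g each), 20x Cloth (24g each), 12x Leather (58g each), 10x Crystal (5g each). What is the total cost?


Cost breakdown:
  Bone: 21 * 33 = 693
  Feather: 12 * 45 = 540
  Cloth: 20 * 24 = 480
  Leather: 12 * 58 = 696
  Crystal: 10 * 5 = 50
Total = 693 + 540 + 480 + 696 + 50 = 2459

2459 gold


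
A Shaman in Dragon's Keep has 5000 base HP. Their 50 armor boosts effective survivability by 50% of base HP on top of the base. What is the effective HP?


EHP = 5000 * (1 + 50/100)
= 5000 * (1 + 0.5)
= 5000 * 1.5
= 7500.0

7500.0 EHP
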